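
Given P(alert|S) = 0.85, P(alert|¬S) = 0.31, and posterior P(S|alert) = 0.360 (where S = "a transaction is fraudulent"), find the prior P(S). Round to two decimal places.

Bayes' rule in odds form gives O(S|E) = O(S)·[P(E|S)/P(E|¬S)], hence O(S) = O(S|E)/LR.
Posterior odds = 0.360/(1−0.360) = 0.5625. LR = 0.85/0.31 = 2.7419.
Prior odds = 0.5625/2.7419 = 0.2051, so P(S) = 0.2051/(1+0.2051) ≈ 0.17.

P(S) = 0.17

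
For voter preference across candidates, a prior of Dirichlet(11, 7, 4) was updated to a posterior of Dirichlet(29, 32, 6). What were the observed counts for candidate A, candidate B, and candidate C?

counts (18, 25, 2)

For a Dirichlet(α) prior with multinomial counts c, the posterior is Dirichlet(α + c) componentwise.
Counts are posterior − prior componentwise: 29−11=18, 32−7=25, 6−4=2.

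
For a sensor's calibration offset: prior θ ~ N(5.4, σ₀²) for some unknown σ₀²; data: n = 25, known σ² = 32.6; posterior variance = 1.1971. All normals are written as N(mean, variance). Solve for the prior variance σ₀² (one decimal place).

For the Normal–Normal model with known σ², precisions add: τ_n = τ₀ + n/σ².
So 1/σ₀² = 1/1.1971 − 25/32.6 = 0.835352 − 0.766871 = 0.068481.
Hence σ₀² = 1/0.068481 ≈ 14.6.

σ₀² = 14.6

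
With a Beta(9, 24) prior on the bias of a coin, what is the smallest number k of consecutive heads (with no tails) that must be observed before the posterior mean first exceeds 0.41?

After k heads and 0 tails the posterior is Beta(9+k, 24), with mean (9+k)/(9+24+k).
Set (9+k)/(33+k) > 0.41 and solve: k > (0.41·33 − 9)/(1 − 0.41) = 7.678.
The smallest integer exceeding 7.678 is 8.

k = 8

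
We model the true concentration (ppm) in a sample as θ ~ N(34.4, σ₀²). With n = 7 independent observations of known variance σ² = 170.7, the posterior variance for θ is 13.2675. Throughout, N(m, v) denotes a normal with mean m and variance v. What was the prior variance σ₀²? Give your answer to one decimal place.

σ₀² = 29.1

For the Normal–Normal model with known σ², precisions add: τ_n = τ₀ + n/σ².
So 1/σ₀² = 1/13.2675 − 7/170.7 = 0.075372 − 0.041008 = 0.034364.
Hence σ₀² = 1/0.034364 ≈ 29.1.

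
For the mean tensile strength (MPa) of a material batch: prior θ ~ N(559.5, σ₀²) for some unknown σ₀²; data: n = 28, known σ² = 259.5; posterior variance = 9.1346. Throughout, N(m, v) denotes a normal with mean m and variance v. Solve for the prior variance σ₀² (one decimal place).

σ₀² = 635.3

Posterior precision equals prior precision plus data precision: 1/σ_n² = 1/σ₀² + n/σ².
So 1/σ₀² = 1/9.1346 − 28/259.5 = 0.109474 − 0.107900 = 0.001574.
Hence σ₀² = 1/0.001574 ≈ 635.3.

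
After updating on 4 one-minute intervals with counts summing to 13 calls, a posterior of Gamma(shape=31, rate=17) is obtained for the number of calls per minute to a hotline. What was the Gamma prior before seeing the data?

A Gamma(α, β) prior (rate parametrization) on a Poisson rate with n observations summing to S gives posterior Gamma(α+S, β+n).
So α = 31 − 13 = 18 and β = 17 − 4 = 13.

Gamma(shape=18, rate=13)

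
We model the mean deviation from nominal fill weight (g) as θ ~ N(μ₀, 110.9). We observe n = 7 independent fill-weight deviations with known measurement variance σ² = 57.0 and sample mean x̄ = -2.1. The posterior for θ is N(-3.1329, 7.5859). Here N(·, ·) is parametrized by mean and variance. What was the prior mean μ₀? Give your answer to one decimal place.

μ₀ = -17.2

The posterior mean is a precision-weighted average: μ_n = (τ₀μ₀ + τ_data·x̄)/(τ₀+τ_data), with τ₀=1/σ₀² and τ_data=n/σ².
Here τ₀ = 1/110.9 = 0.009017 and τ_data = 7/57.0 = 0.122807, so τ_n = 0.131824.
Rearranging for μ₀: μ₀ = (μ_n·τ_n − τ_data·x̄)/τ₀ = (-3.1329·0.131824 − 0.122807·-2.1) / 0.009017 = -0.155097/0.009017 ≈ -17.2.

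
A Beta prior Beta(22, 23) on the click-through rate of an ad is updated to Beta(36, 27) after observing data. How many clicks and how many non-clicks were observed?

Beta is conjugate to the binomial likelihood: posterior = Beta(α+s, β+f).
So s = 36 − 22 = 14 and f = 27 − 23 = 4.

14 clicks and 4 non-clicks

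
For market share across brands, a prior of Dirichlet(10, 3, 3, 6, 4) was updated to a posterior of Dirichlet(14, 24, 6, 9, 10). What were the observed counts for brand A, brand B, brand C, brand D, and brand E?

counts (4, 21, 3, 3, 6)

For a Dirichlet(α) prior with multinomial counts c, the posterior is Dirichlet(α + c) componentwise.
Counts are posterior − prior componentwise: 14−10=4, 24−3=21, 6−3=3, 9−6=3, 10−4=6.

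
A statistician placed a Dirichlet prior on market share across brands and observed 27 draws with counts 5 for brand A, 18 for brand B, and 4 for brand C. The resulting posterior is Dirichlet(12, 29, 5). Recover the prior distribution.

For a Dirichlet(α) prior with multinomial counts c, the posterior is Dirichlet(α + c) componentwise.
Subtract each count from the matching posterior parameter: 12−5=7, 29−18=11, 5−4=1.

Dirichlet(7, 11, 1)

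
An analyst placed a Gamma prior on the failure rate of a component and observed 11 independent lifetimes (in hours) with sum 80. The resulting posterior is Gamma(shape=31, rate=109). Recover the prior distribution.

For an exponential likelihood with a Gamma(α, β) prior on the rate, n observations with total T give posterior Gamma(α+n, β+T).
So α = 31 − 11 = 20 and β = 109 − 80 = 29.

Gamma(shape=20, rate=29)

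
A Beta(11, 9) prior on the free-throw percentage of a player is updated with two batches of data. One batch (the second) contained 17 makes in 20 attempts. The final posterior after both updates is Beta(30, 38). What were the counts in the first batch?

Because Beta–binomial updating is additive in the counts, the combined data contributed (α_post−α_prior, β_post−β_prior) successes and failures.
Total across both batches: 30−11=19 makes, 38−9=29 misses.
Subtract the second batch: 19−17=2 makes and 29−3=26 misses.

2 makes and 26 misses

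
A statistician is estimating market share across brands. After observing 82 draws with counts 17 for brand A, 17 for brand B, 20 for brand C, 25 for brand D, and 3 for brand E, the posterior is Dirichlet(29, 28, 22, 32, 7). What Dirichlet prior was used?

Dirichlet(12, 11, 2, 7, 4)

For a Dirichlet(α) prior with multinomial counts c, the posterior is Dirichlet(α + c) componentwise.
Subtract each count from the matching posterior parameter: 29−17=12, 28−17=11, 22−20=2, 32−25=7, 7−3=4.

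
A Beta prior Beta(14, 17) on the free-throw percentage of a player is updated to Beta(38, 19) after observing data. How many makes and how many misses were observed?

Under Beta–binomial conjugacy the posterior parameters are (α+s, β+f).
So s = 38 − 14 = 24 and f = 19 − 17 = 2.

24 makes and 2 misses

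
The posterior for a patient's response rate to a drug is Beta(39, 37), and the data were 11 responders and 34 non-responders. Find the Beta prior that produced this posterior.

Beta(28, 3)

Under Beta–binomial conjugacy the posterior parameters are (a+s, b+f).
So a = 39 − 11 = 28 and b = 37 − 34 = 3.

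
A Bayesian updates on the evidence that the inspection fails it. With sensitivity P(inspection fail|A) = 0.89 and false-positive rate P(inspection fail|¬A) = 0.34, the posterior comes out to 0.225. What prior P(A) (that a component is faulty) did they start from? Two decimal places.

Bayes' rule in odds form gives O(A|E) = O(A)·[P(E|A)/P(E|¬A)], hence O(A) = O(A|E)/LR.
Posterior odds = 0.225/(1−0.225) = 0.2903. LR = 0.89/0.34 = 2.6176.
Prior odds = 0.2903/2.6176 = 0.1109, so P(A) = 0.1109/(1+0.1109) ≈ 0.10.

P(A) = 0.10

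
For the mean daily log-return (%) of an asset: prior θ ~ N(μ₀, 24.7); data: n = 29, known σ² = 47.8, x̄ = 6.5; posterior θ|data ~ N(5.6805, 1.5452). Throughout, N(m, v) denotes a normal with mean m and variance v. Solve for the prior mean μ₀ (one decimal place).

μ₀ = -6.6

The posterior mean is a precision-weighted average: μ_n = (τ₀μ₀ + τ_data·x̄)/(τ₀+τ_data), with τ₀=1/σ₀² and τ_data=n/σ².
Here τ₀ = 1/24.7 = 0.040486 and τ_data = 29/47.8 = 0.606695, so τ_n = 0.647181.
Rearranging for μ₀: μ₀ = (μ_n·τ_n − τ_data·x̄)/τ₀ = (5.6805·0.647181 − 0.606695·6.5) / 0.040486 = -0.267206/0.040486 ≈ -6.6.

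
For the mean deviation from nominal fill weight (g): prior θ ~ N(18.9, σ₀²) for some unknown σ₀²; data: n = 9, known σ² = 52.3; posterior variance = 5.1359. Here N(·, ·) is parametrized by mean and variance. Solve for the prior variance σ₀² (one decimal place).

Posterior precision equals prior precision plus data precision: 1/σ_n² = 1/σ₀² + n/σ².
So 1/σ₀² = 1/5.1359 − 9/52.3 = 0.194708 − 0.172084 = 0.022624.
Hence σ₀² = 1/0.022624 ≈ 44.2.

σ₀² = 44.2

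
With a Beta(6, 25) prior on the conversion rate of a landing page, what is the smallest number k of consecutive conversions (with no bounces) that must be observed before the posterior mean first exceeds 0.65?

After k conversions and 0 bounces the posterior is Beta(6+k, 25), with mean (6+k)/(6+25+k).
Set (6+k)/(31+k) > 0.65 and solve: k > (0.65·31 − 6)/(1 − 0.65) = 40.429.
The smallest integer exceeding 40.429 is 41, and checking k=41: (47)/(72) = 0.6528 > 0.65.

k = 41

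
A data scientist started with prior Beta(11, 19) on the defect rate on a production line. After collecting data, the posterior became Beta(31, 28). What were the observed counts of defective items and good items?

20 defective items and 9 good items

Beta is conjugate to the binomial likelihood: posterior = Beta(a+s, b+f).
So s = 31 − 11 = 20 and f = 28 − 19 = 9.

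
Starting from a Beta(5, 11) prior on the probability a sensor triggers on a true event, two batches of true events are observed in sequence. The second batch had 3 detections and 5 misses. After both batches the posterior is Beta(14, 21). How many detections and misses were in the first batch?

6 detections and 5 misses

Because Beta–binomial updating is additive in the counts, the combined data contributed (α_post−α_prior, β_post−β_prior) successes and failures.
Total across both batches: 14−5=9 detections, 21−11=10 misses.
Subtract the second batch: 9−3=6 detections and 10−5=5 misses.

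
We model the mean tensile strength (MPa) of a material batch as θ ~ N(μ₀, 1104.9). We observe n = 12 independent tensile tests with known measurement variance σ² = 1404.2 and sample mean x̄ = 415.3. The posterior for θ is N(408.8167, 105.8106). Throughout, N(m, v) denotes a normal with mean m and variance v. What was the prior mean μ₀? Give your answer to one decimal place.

μ₀ = 347.6

The posterior mean is a precision-weighted average: μ_n = (τ₀μ₀ + τ_data·x̄)/(τ₀+τ_data), with τ₀=1/σ₀² and τ_data=n/σ².
Here τ₀ = 1/1104.9 = 0.000905 and τ_data = 12/1404.2 = 0.008546, so τ_n = 0.009451.
Rearranging for μ₀: μ₀ = (μ_n·τ_n − τ_data·x̄)/τ₀ = (408.8167·0.009451 − 0.008546·415.3) / 0.000905 = 0.314573/0.000905 ≈ 347.6.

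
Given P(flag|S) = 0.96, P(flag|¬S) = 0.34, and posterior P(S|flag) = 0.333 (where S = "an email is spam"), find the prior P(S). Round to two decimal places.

Bayes' rule in odds form gives O(S|E) = O(S)·[P(E|S)/P(E|¬S)], hence O(S) = O(S|E)/LR.
Posterior odds = 0.333/(1−0.333) = 0.4993. LR = 0.96/0.34 = 2.8235.
Prior odds = 0.4993/2.8235 = 0.1768, so P(S) = 0.1768/(1+0.1768) ≈ 0.15.

P(S) = 0.15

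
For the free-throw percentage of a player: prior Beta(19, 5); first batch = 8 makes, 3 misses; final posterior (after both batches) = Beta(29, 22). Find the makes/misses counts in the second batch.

2 makes and 14 misses

Because Beta–binomial updating is additive in the counts, the combined data contributed (α_post−α_prior, β_post−β_prior) successes and failures.
Total across both batches: 29−19=10 makes, 22−5=17 misses.
Subtract the first batch: 10−8=2 makes and 17−3=14 misses.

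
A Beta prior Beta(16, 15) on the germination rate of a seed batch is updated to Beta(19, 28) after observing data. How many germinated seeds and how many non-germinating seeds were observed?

3 germinated seeds and 13 non-germinating seeds

Beta is conjugate to the binomial likelihood: posterior = Beta(a+s, b+f).
So s = 19 − 16 = 3 and f = 28 − 15 = 13.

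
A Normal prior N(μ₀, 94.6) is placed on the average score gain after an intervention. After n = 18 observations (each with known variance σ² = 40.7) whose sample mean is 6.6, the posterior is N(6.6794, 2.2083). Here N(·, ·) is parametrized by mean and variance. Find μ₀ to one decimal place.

With known observation variance, the Normal–Normal posterior has precision τ_n = τ₀ + n/σ² and mean μ_n = (τ₀μ₀ + (n/σ²)x̄)/τ_n.
Here τ₀ = 1/94.6 = 0.010571 and τ_data = 18/40.7 = 0.442260, so τ_n = 0.452831.
Rearranging for μ₀: μ₀ = (μ_n·τ_n − τ_data·x̄)/τ₀ = (6.6794·0.452831 − 0.442260·6.6) / 0.010571 = 0.105723/0.010571 ≈ 10.0.

μ₀ = 10.0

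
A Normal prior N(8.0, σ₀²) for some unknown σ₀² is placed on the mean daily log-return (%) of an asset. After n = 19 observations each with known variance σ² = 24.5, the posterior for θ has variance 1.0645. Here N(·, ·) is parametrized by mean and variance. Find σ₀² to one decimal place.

σ₀² = 6.1

Posterior precision equals prior precision plus data precision: 1/σ_n² = 1/σ₀² + n/σ².
So 1/σ₀² = 1/1.0645 − 19/24.5 = 0.939408 − 0.775510 = 0.163898.
Hence σ₀² = 1/0.163898 ≈ 6.1.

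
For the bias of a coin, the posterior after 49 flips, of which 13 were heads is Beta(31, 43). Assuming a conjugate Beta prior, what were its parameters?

Under Beta–binomial conjugacy the posterior parameters are (a+s, b+f).
Subtract the data counts: 31−13=18, 43−36=7.

Beta(18, 7)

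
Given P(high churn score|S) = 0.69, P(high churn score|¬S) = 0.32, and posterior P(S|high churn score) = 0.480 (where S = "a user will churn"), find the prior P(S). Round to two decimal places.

P(S) = 0.30

In odds form, posterior odds = prior odds × likelihood ratio, so prior odds = posterior odds ÷ LR.
Posterior odds = 0.480/(1−0.480) = 0.9231. LR = 0.69/0.32 = 2.1562.
Prior odds = 0.9231/2.1562 = 0.4281, so P(S) = 0.4281/(1+0.4281) ≈ 0.30.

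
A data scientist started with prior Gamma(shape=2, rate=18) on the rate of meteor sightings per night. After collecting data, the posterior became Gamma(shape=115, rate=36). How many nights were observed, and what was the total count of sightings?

A Gamma(α, β) prior (rate parametrization) on a Poisson rate with n observations summing to S gives posterior Gamma(α+S, β+n).
Matching: Σxᵢ = 115 − 2 = 113 and n = 36 − 18 = 18.

n = 18 nights with total 113 sightings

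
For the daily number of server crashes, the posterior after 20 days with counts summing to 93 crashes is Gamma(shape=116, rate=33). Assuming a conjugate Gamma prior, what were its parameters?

A Gamma(α, β) prior (rate parametrization) on a Poisson rate with n observations summing to S gives posterior Gamma(α+S, β+n).
So α = 116 − 93 = 23 and β = 33 − 20 = 13.

Gamma(shape=23, rate=13)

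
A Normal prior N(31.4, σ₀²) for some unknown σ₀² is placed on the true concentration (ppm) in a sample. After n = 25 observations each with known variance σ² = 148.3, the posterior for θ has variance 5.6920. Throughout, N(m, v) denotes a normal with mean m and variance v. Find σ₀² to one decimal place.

Posterior precision equals prior precision plus data precision: 1/σ_n² = 1/σ₀² + n/σ².
So 1/σ₀² = 1/5.6920 − 25/148.3 = 0.175685 − 0.168577 = 0.007108.
Hence σ₀² = 1/0.007108 ≈ 140.7.

σ₀² = 140.7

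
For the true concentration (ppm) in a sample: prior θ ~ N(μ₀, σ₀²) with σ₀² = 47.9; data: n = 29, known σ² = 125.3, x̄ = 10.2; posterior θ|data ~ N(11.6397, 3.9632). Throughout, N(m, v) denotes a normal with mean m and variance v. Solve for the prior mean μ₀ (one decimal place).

The posterior mean is a precision-weighted average: μ_n = (τ₀μ₀ + τ_data·x̄)/(τ₀+τ_data), with τ₀=1/σ₀² and τ_data=n/σ².
Here τ₀ = 1/47.9 = 0.020877 and τ_data = 29/125.3 = 0.231445, so τ_n = 0.252322.
Rearranging for μ₀: μ₀ = (μ_n·τ_n − τ_data·x̄)/τ₀ = (11.6397·0.252322 − 0.231445·10.2) / 0.020877 = 0.576213/0.020877 ≈ 27.6.

μ₀ = 27.6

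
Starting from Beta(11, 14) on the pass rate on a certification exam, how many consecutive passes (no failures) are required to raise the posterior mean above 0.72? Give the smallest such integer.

k = 26

After k passes and 0 failures the posterior is Beta(11+k, 14), with mean (11+k)/(11+14+k).
Set (11+k)/(25+k) > 0.72 and solve: k > (0.72·25 − 11)/(1 − 0.72) = 25.000.
The smallest integer exceeding 25.000 is 26.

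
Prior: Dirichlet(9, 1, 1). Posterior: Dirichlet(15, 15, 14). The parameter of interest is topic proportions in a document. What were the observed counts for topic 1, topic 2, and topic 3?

counts (6, 14, 13)

For a Dirichlet(α) prior with multinomial counts c, the posterior is Dirichlet(α + c) componentwise.
Counts are posterior − prior componentwise: 15−9=6, 15−1=14, 14−1=13.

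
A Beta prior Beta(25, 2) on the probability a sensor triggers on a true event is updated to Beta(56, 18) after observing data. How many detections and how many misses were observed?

31 detections and 16 misses

A Beta(a, b) prior with s successes and f failures in binomial data gives a Beta(a+s, b+f) posterior.
So s = 56 − 25 = 31 and f = 18 − 2 = 16.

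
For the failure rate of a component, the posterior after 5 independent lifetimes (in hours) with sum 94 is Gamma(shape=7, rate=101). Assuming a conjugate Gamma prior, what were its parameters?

Gamma–exponential conjugacy: posterior shape = α + n, posterior rate = β + Σtᵢ.
So α = 7 − 5 = 2 and β = 101 − 94 = 7.

Gamma(shape=2, rate=7)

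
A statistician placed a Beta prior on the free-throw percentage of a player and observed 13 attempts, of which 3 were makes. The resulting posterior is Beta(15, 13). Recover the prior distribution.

Beta(12, 3)

Under Beta–binomial conjugacy the posterior parameters are (α+s, β+f).
Subtract the data counts: 15−3=12, 13−10=3.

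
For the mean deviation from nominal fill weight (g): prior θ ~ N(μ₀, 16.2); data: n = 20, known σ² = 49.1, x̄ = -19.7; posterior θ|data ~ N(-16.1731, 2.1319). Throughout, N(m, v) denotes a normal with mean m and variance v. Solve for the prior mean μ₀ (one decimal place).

μ₀ = 7.1

With known observation variance, the Normal–Normal posterior has precision τ_n = τ₀ + n/σ² and mean μ_n = (τ₀μ₀ + (n/σ²)x̄)/τ_n.
Here τ₀ = 1/16.2 = 0.061728 and τ_data = 20/49.1 = 0.407332, so τ_n = 0.469060.
Rearranging for μ₀: μ₀ = (μ_n·τ_n − τ_data·x̄)/τ₀ = (-16.1731·0.469060 − 0.407332·-19.7) / 0.061728 = 0.438286/0.061728 ≈ 7.1.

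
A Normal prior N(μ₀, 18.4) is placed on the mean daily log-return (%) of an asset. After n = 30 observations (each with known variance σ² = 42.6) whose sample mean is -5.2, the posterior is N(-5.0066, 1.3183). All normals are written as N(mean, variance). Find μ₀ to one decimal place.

The posterior mean is a precision-weighted average: μ_n = (τ₀μ₀ + τ_data·x̄)/(τ₀+τ_data), with τ₀=1/σ₀² and τ_data=n/σ².
Here τ₀ = 1/18.4 = 0.054348 and τ_data = 30/42.6 = 0.704225, so τ_n = 0.758573.
Rearranging for μ₀: μ₀ = (μ_n·τ_n − τ_data·x̄)/τ₀ = (-5.0066·0.758573 − 0.704225·-5.2) / 0.054348 = -0.135902/0.054348 ≈ -2.5.

μ₀ = -2.5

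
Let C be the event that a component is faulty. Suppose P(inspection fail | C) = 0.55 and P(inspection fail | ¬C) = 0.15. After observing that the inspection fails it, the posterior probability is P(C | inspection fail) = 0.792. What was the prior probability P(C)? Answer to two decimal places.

P(C) = 0.51

In odds form, posterior odds = prior odds × likelihood ratio, so prior odds = posterior odds ÷ LR.
Posterior odds = 0.792/(1−0.792) = 3.8077. LR = 0.55/0.15 = 3.6667.
Prior odds = 3.8077/3.6667 = 1.0385, so P(C) = 1.0385/(1+1.0385) ≈ 0.51.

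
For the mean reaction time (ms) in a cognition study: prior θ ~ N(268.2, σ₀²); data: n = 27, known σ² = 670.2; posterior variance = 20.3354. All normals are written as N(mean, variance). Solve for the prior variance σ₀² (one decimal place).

σ₀² = 112.5

For the Normal–Normal model with known σ², precisions add: τ_n = τ₀ + n/σ².
So 1/σ₀² = 1/20.3354 − 27/670.2 = 0.049175 − 0.040286 = 0.008889.
Hence σ₀² = 1/0.008889 ≈ 112.5.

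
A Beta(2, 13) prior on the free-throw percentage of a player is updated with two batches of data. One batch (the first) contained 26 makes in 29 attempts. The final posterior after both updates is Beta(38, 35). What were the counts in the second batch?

Sequential conjugate updates are equivalent to a single update on the pooled data, so total successes = posterior α − prior α and total failures = posterior β − prior β.
Total across both batches: 38−2=36 makes, 35−13=22 misses.
Subtract the first batch: 36−26=10 makes and 22−3=19 misses.

10 makes and 19 misses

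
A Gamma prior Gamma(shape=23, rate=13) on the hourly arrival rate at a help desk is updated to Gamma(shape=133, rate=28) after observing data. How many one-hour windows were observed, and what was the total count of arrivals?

A Gamma(α, β) prior (rate parametrization) on a Poisson rate with n observations summing to S gives posterior Gamma(α+S, β+n).
Matching: Σxᵢ = 133 − 23 = 110 and n = 28 − 13 = 15.

n = 15 one-hour windows with total 110 arrivals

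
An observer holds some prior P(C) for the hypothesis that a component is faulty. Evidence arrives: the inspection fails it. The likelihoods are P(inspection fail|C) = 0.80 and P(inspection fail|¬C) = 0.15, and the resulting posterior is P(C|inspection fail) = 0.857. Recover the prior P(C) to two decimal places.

P(C) = 0.53

Bayes' rule in odds form gives O(C|E) = O(C)·[P(E|C)/P(E|¬C)], hence O(C) = O(C|E)/LR.
Posterior odds = 0.857/(1−0.857) = 5.9930. LR = 0.80/0.15 = 5.3333.
Prior odds = 5.9930/5.3333 = 1.1237, so P(C) = 1.1237/(1+1.1237) ≈ 0.53.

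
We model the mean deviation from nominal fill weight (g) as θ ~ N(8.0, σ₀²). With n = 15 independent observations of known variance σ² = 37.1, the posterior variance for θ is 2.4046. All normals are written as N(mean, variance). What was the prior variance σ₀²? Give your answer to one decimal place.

σ₀² = 86.5

For the Normal–Normal model with known σ², precisions add: τ_n = τ₀ + n/σ².
So 1/σ₀² = 1/2.4046 − 15/37.1 = 0.415870 − 0.404313 = 0.011557.
Hence σ₀² = 1/0.011557 ≈ 86.5.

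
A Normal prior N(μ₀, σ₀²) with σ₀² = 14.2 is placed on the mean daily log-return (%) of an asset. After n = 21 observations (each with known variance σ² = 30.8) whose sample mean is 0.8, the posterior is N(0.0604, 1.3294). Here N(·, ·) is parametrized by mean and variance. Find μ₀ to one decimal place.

The posterior mean is a precision-weighted average: μ_n = (τ₀μ₀ + τ_data·x̄)/(τ₀+τ_data), with τ₀=1/σ₀² and τ_data=n/σ².
Here τ₀ = 1/14.2 = 0.070423 and τ_data = 21/30.8 = 0.681818, so τ_n = 0.752241.
Rearranging for μ₀: μ₀ = (μ_n·τ_n − τ_data·x̄)/τ₀ = (0.0604·0.752241 − 0.681818·0.8) / 0.070423 = -0.500019/0.070423 ≈ -7.1.

μ₀ = -7.1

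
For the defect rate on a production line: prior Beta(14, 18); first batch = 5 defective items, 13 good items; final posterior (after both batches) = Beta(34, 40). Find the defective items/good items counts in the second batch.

Because Beta–binomial updating is additive in the counts, the combined data contributed (α_post−α_prior, β_post−β_prior) successes and failures.
Total across both batches: 34−14=20 defective items, 40−18=22 good items.
Subtract the first batch: 20−5=15 defective items and 22−13=9 good items.

15 defective items and 9 good items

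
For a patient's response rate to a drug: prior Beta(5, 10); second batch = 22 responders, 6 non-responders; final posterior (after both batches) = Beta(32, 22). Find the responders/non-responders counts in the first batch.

5 responders and 6 non-responders

Sequential conjugate updates are equivalent to a single update on the pooled data, so total successes = posterior α − prior α and total failures = posterior β − prior β.
Total across both batches: 32−5=27 responders, 22−10=12 non-responders.
Subtract the second batch: 27−22=5 responders and 12−6=6 non-responders.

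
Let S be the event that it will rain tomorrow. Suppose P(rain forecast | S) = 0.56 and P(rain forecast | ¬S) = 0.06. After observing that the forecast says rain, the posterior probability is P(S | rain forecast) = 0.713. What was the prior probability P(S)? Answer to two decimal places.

Bayes' rule in odds form gives O(S|E) = O(S)·[P(E|S)/P(E|¬S)], hence O(S) = O(S|E)/LR.
Posterior odds = 0.713/(1−0.713) = 2.4843. LR = 0.56/0.06 = 9.3333.
Prior odds = 2.4843/9.3333 = 0.2662, so P(S) = 0.2662/(1+0.2662) ≈ 0.21.

P(S) = 0.21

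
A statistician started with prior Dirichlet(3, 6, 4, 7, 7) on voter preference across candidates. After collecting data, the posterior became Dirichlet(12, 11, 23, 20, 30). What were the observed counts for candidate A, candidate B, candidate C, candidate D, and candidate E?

For a Dirichlet(α) prior with multinomial counts c, the posterior is Dirichlet(α + c) componentwise.
Counts are posterior − prior componentwise: 12−3=9, 11−6=5, 23−4=19, 20−7=13, 30−7=23.

counts (9, 5, 19, 13, 23)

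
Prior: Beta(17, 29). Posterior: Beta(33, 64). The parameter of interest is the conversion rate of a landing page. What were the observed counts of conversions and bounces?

16 conversions and 35 bounces

Under Beta–binomial conjugacy the posterior parameters are (a+s, b+f).
Match parameters: s=33−17=16, f=64−29=35.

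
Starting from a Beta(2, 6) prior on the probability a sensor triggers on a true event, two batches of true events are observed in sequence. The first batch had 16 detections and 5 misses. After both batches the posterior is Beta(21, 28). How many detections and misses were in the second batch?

3 detections and 17 misses

Because Beta–binomial updating is additive in the counts, the combined data contributed (α_post−α_prior, β_post−β_prior) successes and failures.
Total across both batches: 21−2=19 detections, 28−6=22 misses.
Subtract the first batch: 19−16=3 detections and 22−5=17 misses.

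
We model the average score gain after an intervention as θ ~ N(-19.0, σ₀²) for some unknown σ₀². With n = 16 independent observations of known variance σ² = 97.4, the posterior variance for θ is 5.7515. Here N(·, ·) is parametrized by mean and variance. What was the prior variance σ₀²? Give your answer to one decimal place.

σ₀² = 104.2

For the Normal–Normal model with known σ², precisions add: τ_n = τ₀ + n/σ².
So 1/σ₀² = 1/5.7515 − 16/97.4 = 0.173868 − 0.164271 = 0.009597.
Hence σ₀² = 1/0.009597 ≈ 104.2.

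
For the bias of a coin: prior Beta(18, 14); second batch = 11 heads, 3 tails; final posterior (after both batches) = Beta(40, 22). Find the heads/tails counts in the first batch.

Because Beta–binomial updating is additive in the counts, the combined data contributed (α_post−α_prior, β_post−β_prior) successes and failures.
Total across both batches: 40−18=22 heads, 22−14=8 tails.
Subtract the second batch: 22−11=11 heads and 8−3=5 tails.

11 heads and 5 tails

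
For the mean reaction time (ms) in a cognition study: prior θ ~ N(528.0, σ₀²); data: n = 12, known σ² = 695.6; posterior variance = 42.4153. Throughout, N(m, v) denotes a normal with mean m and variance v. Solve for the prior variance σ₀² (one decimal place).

σ₀² = 158.1

Posterior precision equals prior precision plus data precision: 1/σ_n² = 1/σ₀² + n/σ².
So 1/σ₀² = 1/42.4153 − 12/695.6 = 0.023576 − 0.017251 = 0.006325.
Hence σ₀² = 1/0.006325 ≈ 158.1.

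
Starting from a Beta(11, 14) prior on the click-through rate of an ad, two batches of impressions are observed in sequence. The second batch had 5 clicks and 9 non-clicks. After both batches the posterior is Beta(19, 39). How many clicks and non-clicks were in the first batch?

3 clicks and 16 non-clicks

Because Beta–binomial updating is additive in the counts, the combined data contributed (α_post−α_prior, β_post−β_prior) successes and failures.
Total across both batches: 19−11=8 clicks, 39−14=25 non-clicks.
Subtract the second batch: 8−5=3 clicks and 25−9=16 non-clicks.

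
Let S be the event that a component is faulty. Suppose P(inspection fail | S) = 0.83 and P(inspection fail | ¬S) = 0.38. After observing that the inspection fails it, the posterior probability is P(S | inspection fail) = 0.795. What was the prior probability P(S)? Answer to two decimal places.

P(S) = 0.64

In odds form, posterior odds = prior odds × likelihood ratio, so prior odds = posterior odds ÷ LR.
Posterior odds = 0.795/(1−0.795) = 3.8780. LR = 0.83/0.38 = 2.1842.
Prior odds = 3.8780/2.1842 = 1.7755, so P(S) = 1.7755/(1+1.7755) ≈ 0.64.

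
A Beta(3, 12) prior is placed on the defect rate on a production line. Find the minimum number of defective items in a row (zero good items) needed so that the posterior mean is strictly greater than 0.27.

After k defective items and 0 good items the posterior is Beta(3+k, 12), with mean (3+k)/(3+12+k).
Set (3+k)/(15+k) > 0.27 and solve: k > (0.27·15 − 3)/(1 − 0.27) = 1.438.
The smallest integer exceeding 1.438 is 2, and checking k=2: (5)/(17) = 0.2941 > 0.27.

k = 2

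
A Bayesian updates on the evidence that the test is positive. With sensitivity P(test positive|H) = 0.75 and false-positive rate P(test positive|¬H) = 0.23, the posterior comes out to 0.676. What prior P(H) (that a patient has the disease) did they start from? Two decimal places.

In odds form, posterior odds = prior odds × likelihood ratio, so prior odds = posterior odds ÷ LR.
Posterior odds = 0.676/(1−0.676) = 2.0864. LR = 0.75/0.23 = 3.2609.
Prior odds = 2.0864/3.2609 = 0.6398, so P(H) = 0.6398/(1+0.6398) ≈ 0.39.

P(H) = 0.39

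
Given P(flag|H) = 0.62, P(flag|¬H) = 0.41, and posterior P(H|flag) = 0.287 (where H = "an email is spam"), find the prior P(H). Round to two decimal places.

In odds form, posterior odds = prior odds × likelihood ratio, so prior odds = posterior odds ÷ LR.
Posterior odds = 0.287/(1−0.287) = 0.4025. LR = 0.62/0.41 = 1.5122.
Prior odds = 0.4025/1.5122 = 0.2662, so P(H) = 0.2662/(1+0.2662) ≈ 0.21.

P(H) = 0.21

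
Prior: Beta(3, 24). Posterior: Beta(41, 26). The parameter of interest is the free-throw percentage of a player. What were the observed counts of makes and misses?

38 makes and 2 misses

Beta is conjugate to the binomial likelihood: posterior = Beta(a+s, b+f).
Match parameters: s=41−3=38, f=26−24=2.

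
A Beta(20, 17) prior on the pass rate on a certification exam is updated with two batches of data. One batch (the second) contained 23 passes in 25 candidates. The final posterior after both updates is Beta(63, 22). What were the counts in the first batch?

20 passes and 3 failures

Because Beta–binomial updating is additive in the counts, the combined data contributed (α_post−α_prior, β_post−β_prior) successes and failures.
Total across both batches: 63−20=43 passes, 22−17=5 failures.
Subtract the second batch: 43−23=20 passes and 5−2=3 failures.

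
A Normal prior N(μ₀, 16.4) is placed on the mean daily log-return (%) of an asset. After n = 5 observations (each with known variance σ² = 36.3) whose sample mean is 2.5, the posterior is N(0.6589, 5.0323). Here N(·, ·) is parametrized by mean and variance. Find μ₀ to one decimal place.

μ₀ = -3.5

The posterior mean is a precision-weighted average: μ_n = (τ₀μ₀ + τ_data·x̄)/(τ₀+τ_data), with τ₀=1/σ₀² and τ_data=n/σ².
Here τ₀ = 1/16.4 = 0.060976 and τ_data = 5/36.3 = 0.137741, so τ_n = 0.198717.
Rearranging for μ₀: μ₀ = (μ_n·τ_n − τ_data·x̄)/τ₀ = (0.6589·0.198717 − 0.137741·2.5) / 0.060976 = -0.213418/0.060976 ≈ -3.5.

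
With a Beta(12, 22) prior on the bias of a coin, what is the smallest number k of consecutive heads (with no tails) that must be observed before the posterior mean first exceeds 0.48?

k = 9

After k heads and 0 tails the posterior is Beta(12+k, 22), with mean (12+k)/(12+22+k).
Set (12+k)/(34+k) > 0.48 and solve: k > (0.48·34 − 12)/(1 − 0.48) = 8.308.
The smallest integer exceeding 8.308 is 9.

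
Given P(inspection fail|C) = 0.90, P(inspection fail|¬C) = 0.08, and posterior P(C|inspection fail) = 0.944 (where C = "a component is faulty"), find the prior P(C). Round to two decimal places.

Bayes' rule in odds form gives O(C|E) = O(C)·[P(E|C)/P(E|¬C)], hence O(C) = O(C|E)/LR.
Posterior odds = 0.944/(1−0.944) = 16.8571. LR = 0.90/0.08 = 11.2500.
Prior odds = 16.8571/11.2500 = 1.4984, so P(C) = 1.4984/(1+1.4984) ≈ 0.60.

P(C) = 0.60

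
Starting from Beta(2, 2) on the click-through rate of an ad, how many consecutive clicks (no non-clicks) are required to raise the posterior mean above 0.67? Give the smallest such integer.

After k clicks and 0 non-clicks the posterior is Beta(2+k, 2), with mean (2+k)/(2+2+k).
Set (2+k)/(4+k) > 0.67 and solve: k > (0.67·4 − 2)/(1 − 0.67) = 2.061.
The smallest integer exceeding 2.061 is 3, and checking k=3: (5)/(7) = 0.7143 > 0.67.

k = 3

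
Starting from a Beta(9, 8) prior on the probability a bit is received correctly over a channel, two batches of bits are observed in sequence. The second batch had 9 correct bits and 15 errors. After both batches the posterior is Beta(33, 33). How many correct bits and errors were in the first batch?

Sequential conjugate updates are equivalent to a single update on the pooled data, so total successes = posterior α − prior α and total failures = posterior β − prior β.
Total across both batches: 33−9=24 correct bits, 33−8=25 errors.
Subtract the second batch: 24−9=15 correct bits and 25−15=10 errors.

15 correct bits and 10 errors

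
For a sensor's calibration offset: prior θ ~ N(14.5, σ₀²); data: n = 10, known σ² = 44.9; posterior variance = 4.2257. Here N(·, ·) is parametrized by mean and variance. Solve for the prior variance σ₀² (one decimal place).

σ₀² = 71.8

For the Normal–Normal model with known σ², precisions add: τ_n = τ₀ + n/σ².
So 1/σ₀² = 1/4.2257 − 10/44.9 = 0.236647 − 0.222717 = 0.013930.
Hence σ₀² = 1/0.013930 ≈ 71.8.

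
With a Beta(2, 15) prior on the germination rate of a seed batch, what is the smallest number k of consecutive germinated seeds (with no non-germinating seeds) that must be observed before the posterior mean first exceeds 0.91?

After k germinated seeds and 0 non-germinating seeds the posterior is Beta(2+k, 15), with mean (2+k)/(2+15+k).
Set (2+k)/(17+k) > 0.91 and solve: k > (0.91·17 − 2)/(1 − 0.91) = 149.667.
The smallest integer exceeding 149.667 is 150, and checking k=150: (152)/(167) = 0.9102 > 0.91.

k = 150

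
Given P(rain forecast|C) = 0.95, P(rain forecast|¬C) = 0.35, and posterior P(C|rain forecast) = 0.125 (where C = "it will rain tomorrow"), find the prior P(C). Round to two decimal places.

P(C) = 0.05

Bayes' rule in odds form gives O(C|E) = O(C)·[P(E|C)/P(E|¬C)], hence O(C) = O(C|E)/LR.
Posterior odds = 0.125/(1−0.125) = 0.1429. LR = 0.95/0.35 = 2.7143.
Prior odds = 0.1429/2.7143 = 0.0526, so P(C) = 0.0526/(1+0.0526) ≈ 0.05.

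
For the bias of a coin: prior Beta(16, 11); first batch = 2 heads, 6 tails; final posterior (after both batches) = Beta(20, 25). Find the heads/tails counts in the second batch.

2 heads and 8 tails

Sequential conjugate updates are equivalent to a single update on the pooled data, so total successes = posterior α − prior α and total failures = posterior β − prior β.
Total across both batches: 20−16=4 heads, 25−11=14 tails.
Subtract the first batch: 4−2=2 heads and 14−6=8 tails.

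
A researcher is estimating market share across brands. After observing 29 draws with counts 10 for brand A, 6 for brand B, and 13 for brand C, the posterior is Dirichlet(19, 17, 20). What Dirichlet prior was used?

For a Dirichlet(α) prior with multinomial counts c, the posterior is Dirichlet(α + c) componentwise.
Subtract each count from the matching posterior parameter: 19−10=9, 17−6=11, 20−13=7.

Dirichlet(9, 11, 7)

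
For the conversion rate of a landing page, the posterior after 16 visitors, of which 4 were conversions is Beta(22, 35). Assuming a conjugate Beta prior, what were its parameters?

A Beta(a, b) prior with s successes and f failures in binomial data gives a Beta(a+s, b+f) posterior.
Subtract the data counts: 22−4=18, 35−12=23.

Beta(18, 23)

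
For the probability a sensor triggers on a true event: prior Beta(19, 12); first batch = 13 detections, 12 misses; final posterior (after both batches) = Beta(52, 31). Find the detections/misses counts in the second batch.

Because Beta–binomial updating is additive in the counts, the combined data contributed (α_post−α_prior, β_post−β_prior) successes and failures.
Total across both batches: 52−19=33 detections, 31−12=19 misses.
Subtract the first batch: 33−13=20 detections and 19−12=7 misses.

20 detections and 7 misses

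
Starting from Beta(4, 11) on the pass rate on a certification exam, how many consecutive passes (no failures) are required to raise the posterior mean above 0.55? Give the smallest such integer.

After k passes and 0 failures the posterior is Beta(4+k, 11), with mean (4+k)/(4+11+k).
Set (4+k)/(15+k) > 0.55 and solve: k > (0.55·15 − 4)/(1 − 0.55) = 9.444.
The smallest integer exceeding 9.444 is 10.

k = 10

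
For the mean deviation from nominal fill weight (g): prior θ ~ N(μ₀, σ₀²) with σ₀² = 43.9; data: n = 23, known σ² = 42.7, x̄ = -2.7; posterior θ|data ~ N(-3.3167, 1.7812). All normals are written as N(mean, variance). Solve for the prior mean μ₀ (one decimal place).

With known observation variance, the Normal–Normal posterior has precision τ_n = τ₀ + n/σ² and mean μ_n = (τ₀μ₀ + (n/σ²)x̄)/τ_n.
Here τ₀ = 1/43.9 = 0.022779 and τ_data = 23/42.7 = 0.538642, so τ_n = 0.561421.
Rearranging for μ₀: μ₀ = (μ_n·τ_n − τ_data·x̄)/τ₀ = (-3.3167·0.561421 − 0.538642·-2.7) / 0.022779 = -0.407732/0.022779 ≈ -17.9.

μ₀ = -17.9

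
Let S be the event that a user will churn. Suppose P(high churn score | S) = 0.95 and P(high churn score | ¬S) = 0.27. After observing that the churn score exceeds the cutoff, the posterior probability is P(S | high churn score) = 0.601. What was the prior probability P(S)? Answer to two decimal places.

P(S) = 0.30

Bayes' rule in odds form gives O(S|E) = O(S)·[P(E|S)/P(E|¬S)], hence O(S) = O(S|E)/LR.
Posterior odds = 0.601/(1−0.601) = 1.5063. LR = 0.95/0.27 = 3.5185.
Prior odds = 1.5063/3.5185 = 0.4281, so P(S) = 0.4281/(1+0.4281) ≈ 0.30.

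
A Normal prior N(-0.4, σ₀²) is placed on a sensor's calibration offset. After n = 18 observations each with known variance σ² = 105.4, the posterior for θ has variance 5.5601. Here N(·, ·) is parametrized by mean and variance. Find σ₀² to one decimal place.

σ₀² = 110.2

Posterior precision equals prior precision plus data precision: 1/σ_n² = 1/σ₀² + n/σ².
So 1/σ₀² = 1/5.5601 − 18/105.4 = 0.179853 − 0.170778 = 0.009075.
Hence σ₀² = 1/0.009075 ≈ 110.2.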